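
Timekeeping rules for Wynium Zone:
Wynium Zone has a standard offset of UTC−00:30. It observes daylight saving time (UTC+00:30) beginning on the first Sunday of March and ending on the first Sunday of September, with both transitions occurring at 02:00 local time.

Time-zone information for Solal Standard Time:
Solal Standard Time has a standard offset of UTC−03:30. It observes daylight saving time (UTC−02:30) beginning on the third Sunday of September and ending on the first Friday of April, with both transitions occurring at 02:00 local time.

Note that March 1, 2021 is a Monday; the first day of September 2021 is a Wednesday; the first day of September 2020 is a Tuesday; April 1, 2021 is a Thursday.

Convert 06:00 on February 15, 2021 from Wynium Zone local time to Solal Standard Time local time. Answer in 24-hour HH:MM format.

04:00

1 March 2021 is a Monday, so the first Sunday is March 7.
1 September 2021 is a Wednesday, so the first Sunday is September 5.
February 15, 2021 does not fall between 7 March and 5 September, so daylight saving is not in effect and Wynium Zone is at UTC−00:30.
06:00 Wynium Zone + 0h30m = 06:30 UTC.
1 September 2020 is a Tuesday, so the first Sunday is September 6 and the third is September 20.
1 April 2021 is a Thursday, so the first Friday is April 2.
At the standard offset (UTC−03:30), 06:30 UTC − 3h30m = 03:00 Solal Standard Time standard time.
The standard-time date in Solal Standard Time, February 15, 2021, lies within the daylight-saving period (20 September 2020 – 2 April 2021), so Solal Standard Time is on daylight time, UTC−02:30.
06:30 UTC − 2h30m = 04:00 Solal Standard Time.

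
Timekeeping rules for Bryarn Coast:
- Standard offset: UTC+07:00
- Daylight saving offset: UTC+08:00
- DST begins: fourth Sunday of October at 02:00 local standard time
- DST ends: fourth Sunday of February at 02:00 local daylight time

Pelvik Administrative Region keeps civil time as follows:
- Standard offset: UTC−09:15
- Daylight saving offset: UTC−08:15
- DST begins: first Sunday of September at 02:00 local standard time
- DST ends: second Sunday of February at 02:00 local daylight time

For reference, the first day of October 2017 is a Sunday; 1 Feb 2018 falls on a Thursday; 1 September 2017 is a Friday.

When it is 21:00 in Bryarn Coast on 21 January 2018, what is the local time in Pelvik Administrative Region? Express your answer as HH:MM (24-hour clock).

1 October 2017 is a Sunday, so the first Sunday is October 1 and the fourth is October 22.
1 February 2018 is a Thursday, so the first Sunday is February 4 and the fourth is February 25.
Daylight saving runs 22 October 2017 – 25 February 2018; 21 January 2018 is inside that window, so Bryarn Coast is at UTC+08:00.
21:00 Bryarn Coast − 8h = 13:00 UTC.
1 September 2017 is a Friday, so the first Sunday is September 3.
1 February 2018 is a Thursday, so the first Sunday is February 4 and the second is February 11.
At the standard offset (UTC−09:15), 13:00 UTC − 9h15m = 03:45 Pelvik Administrative Region standard time.
The standard-time date in Pelvik Administrative Region, 21 January 2018, lies within the daylight-saving period (3 September 2017 – 11 February 2018), so Pelvik Administrative Region is on daylight time, UTC−08:15.
13:00 UTC − 8h15m = 04:45 Pelvik Administrative Region.

04:45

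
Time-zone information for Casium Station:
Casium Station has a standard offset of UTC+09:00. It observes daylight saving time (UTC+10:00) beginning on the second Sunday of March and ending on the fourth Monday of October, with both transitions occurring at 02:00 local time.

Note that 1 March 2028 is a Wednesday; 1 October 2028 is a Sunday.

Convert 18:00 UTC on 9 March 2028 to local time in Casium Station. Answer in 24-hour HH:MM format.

03:00

1 March 2028 is a Wednesday, so the first Sunday is March 5 and the second is March 12.
1 October 2028 is a Sunday, so the first Monday is October 2 and the fourth is October 23.
At the standard offset (UTC+09:00), 18:00 UTC + 9h = 03:00 Casium Station standard time (rolling into the next day, 10 March 2028).
The standard-time date in Casium Station, 10 March 2028, does not fall between 12 March and 23 October, so daylight saving is not in effect and Casium Station is at UTC+09:00.
18:00 UTC + 9h = 03:00 local (rolling into the next day, 10 March 2028).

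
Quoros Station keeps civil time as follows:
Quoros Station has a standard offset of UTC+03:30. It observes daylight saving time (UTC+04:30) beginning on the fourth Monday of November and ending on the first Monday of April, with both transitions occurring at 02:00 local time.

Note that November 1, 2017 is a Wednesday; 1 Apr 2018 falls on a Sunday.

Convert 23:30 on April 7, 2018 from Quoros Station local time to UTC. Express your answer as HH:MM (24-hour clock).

1 November 2017 is a Wednesday, so the first Monday is November 6 and the fourth is November 27.
1 April 2018 is a Sunday, so the first Monday is April 2.
April 7, 2018 does not fall between 27 November 2017 and 2 April 2018, so daylight saving is not in effect and Quoros Station is at UTC+03:30.
23:30 local − 3h30m = 20:00 UTC.

20:00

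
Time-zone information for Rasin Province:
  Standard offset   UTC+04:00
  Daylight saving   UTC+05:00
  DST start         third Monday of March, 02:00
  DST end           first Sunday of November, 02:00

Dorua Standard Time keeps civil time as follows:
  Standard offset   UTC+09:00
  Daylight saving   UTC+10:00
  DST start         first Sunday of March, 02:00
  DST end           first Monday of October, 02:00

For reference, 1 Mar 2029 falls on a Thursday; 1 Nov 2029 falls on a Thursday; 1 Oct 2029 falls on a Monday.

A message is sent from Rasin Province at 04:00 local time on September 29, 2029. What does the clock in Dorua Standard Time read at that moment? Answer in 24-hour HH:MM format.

09:00

1 March 2029 is a Thursday, so the first Monday is March 5 and the third is March 19.
1 November 2029 is a Thursday, so the first Sunday is November 4.
September 29, 2029 lies within the daylight-saving period (19 March – 4 November), so Rasin Province is on daylight time, UTC+05:00.
04:00 Rasin Province − 5h = 23:00 UTC (rolling into the previous day, 28 September 2029).
1 March 2029 is a Thursday, so the first Sunday is March 4.
1 October 2029 is a Monday, so the first Monday is October 1.
At the standard offset (UTC+09:00), 23:00 UTC + 9h = 08:00 Dorua Standard Time standard time (rolling into the next day, 29 September 2029).
The standard-time date in Dorua Standard Time, September 29, 2029, falls between 4 March and 1 October, so daylight saving is in effect and Dorua Standard Time is at UTC+10:00.
23:00 UTC + 10h = 09:00 Dorua Standard Time (rolling into the next day, 29 September 2029).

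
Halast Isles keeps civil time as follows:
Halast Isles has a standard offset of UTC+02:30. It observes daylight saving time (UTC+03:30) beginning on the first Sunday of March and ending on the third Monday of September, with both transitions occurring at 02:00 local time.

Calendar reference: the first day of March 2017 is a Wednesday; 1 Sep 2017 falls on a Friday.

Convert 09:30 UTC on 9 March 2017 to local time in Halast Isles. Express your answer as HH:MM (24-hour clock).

1 March 2017 is a Wednesday, so the first Sunday is March 5.
1 September 2017 is a Friday, so the first Monday is September 4 and the third is September 18.
At the standard offset (UTC+02:30), 09:30 UTC + 2h30m = 12:00 Halast Isles standard time.
The standard-time date in Halast Isles, 9 March 2017, falls between 5 March and 18 September, so daylight saving is in effect and Halast Isles is at UTC+03:30.
09:30 UTC + 3h30m = 13:00 local.

13:00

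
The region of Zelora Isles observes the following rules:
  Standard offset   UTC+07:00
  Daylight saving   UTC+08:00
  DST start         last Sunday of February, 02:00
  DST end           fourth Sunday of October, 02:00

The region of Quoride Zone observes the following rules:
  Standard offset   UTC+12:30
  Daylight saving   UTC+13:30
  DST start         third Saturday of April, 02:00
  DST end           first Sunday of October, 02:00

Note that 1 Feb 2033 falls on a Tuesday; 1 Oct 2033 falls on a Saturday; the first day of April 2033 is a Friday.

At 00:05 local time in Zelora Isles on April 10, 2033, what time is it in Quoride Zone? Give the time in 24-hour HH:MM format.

04:35

1 February 2033 is a Tuesday, so Sundays fall on 6, 13, 20, 27; the last is February 27.
1 October 2033 is a Saturday, so the first Sunday is October 2 and the fourth is October 23.
April 10, 2033 lies within the daylight-saving period (27 February – 23 October), so Zelora Isles is on daylight time, UTC+08:00.
00:05 Zelora Isles − 8h = 16:05 UTC (rolling into the previous day, 9 April 2033).
1 April 2033 is a Friday, so the first Saturday is April 2 and the third is April 16.
1 October 2033 is a Saturday, so the first Sunday is October 2.
At the standard offset (UTC+12:30), 16:05 UTC + 12h30m = 04:35 Quoride Zone standard time (rolling into the next day, 10 April 2033).
The standard-time date in Quoride Zone, April 10, 2033, does not fall between 16 April and 2 October, so daylight saving is not in effect and Quoride Zone is at UTC+12:30.
16:05 UTC + 12h30m = 04:35 Quoride Zone (rolling into the next day, 10 April 2033).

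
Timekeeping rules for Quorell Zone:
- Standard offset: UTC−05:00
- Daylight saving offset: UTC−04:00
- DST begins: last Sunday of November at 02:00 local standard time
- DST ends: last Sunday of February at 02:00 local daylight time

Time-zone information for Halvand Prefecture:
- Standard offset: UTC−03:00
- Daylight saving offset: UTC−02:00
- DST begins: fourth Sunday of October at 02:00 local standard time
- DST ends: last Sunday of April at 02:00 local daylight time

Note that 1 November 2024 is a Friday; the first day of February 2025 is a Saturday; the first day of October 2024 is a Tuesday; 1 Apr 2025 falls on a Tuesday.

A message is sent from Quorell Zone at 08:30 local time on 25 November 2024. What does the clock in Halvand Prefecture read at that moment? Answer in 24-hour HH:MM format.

10:30

1 November 2024 is a Friday, so Sundays fall on 3, 10, 17, 24; the last is November 24.
1 February 2025 is a Saturday, so Sundays fall on 2, 9, 16, 23; the last is February 23.
Daylight saving runs 24 November 2024 – 23 February 2025; 25 November 2024 is inside that window, so Quorell Zone is at UTC−04:00.
08:30 Quorell Zone + 4h = 12:30 UTC.
1 October 2024 is a Tuesday, so the first Sunday is October 6 and the fourth is October 27.
1 April 2025 is a Tuesday, so Sundays fall on 6, 13, 20, 27; the last is April 27.
At the standard offset (UTC−03:00), 12:30 UTC − 3h = 09:30 Halvand Prefecture standard time.
Daylight saving runs 27 October 2024 – 27 April 2025; the standard-time date in Halvand Prefecture, 25 November 2024, is inside that window, so Halvand Prefecture is at UTC−02:00.
12:30 UTC − 2h = 10:30 Halvand Prefecture.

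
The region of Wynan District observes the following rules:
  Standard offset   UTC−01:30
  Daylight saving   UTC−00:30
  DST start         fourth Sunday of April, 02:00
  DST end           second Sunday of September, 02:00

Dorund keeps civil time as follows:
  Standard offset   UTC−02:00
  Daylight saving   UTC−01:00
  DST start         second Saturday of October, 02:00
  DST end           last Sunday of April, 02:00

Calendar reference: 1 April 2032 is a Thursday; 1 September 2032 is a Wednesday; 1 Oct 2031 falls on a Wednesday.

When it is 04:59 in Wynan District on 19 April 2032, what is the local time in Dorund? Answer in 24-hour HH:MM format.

1 April 2032 is a Thursday, so the first Sunday is April 4 and the fourth is April 25.
1 September 2032 is a Wednesday, so the first Sunday is September 5 and the second is September 12.
19 April 2032 is outside the daylight-saving period (25 April – 12 September), so Wynan District is on standard time, UTC−01:30.
04:59 Wynan District + 1h30m = 06:29 UTC.
1 October 2031 is a Wednesday, so the first Saturday is October 4 and the second is October 11.
1 April 2032 is a Thursday, so Sundays fall on 4, 11, 18, 25; the last is April 25.
At the standard offset (UTC−02:00), 06:29 UTC − 2h = 04:29 Dorund standard time.
The standard-time date in Dorund, 19 April 2032, falls between 11 October 2031 and 25 April 2032, so daylight saving is in effect and Dorund is at UTC−01:00.
06:29 UTC − 1h = 05:29 Dorund.

05:29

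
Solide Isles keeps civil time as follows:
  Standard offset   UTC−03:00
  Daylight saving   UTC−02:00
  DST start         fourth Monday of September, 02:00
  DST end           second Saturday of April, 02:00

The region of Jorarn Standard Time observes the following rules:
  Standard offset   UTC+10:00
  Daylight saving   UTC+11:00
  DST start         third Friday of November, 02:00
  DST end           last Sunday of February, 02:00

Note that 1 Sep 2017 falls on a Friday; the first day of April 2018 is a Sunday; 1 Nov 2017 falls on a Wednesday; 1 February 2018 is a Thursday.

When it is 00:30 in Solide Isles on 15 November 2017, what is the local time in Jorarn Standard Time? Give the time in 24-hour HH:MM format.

12:30

1 September 2017 is a Friday, so the first Monday is September 4 and the fourth is September 25.
1 April 2018 is a Sunday, so the first Saturday is April 7 and the second is April 14.
Daylight saving runs 25 September 2017 – 14 April 2018; 15 November 2017 is inside that window, so Solide Isles is at UTC−02:00.
00:30 Solide Isles + 2h = 02:30 UTC.
1 November 2017 is a Wednesday, so the first Friday is November 3 and the third is November 17.
1 February 2018 is a Thursday, so Sundays fall on 4, 11, 18, 25; the last is February 25.
At the standard offset (UTC+10:00), 02:30 UTC + 10h = 12:30 Jorarn Standard Time standard time.
The standard-time date in Jorarn Standard Time, 15 November 2017, is outside the daylight-saving period (17 November 2017 – 25 February 2018), so Jorarn Standard Time is on standard time, UTC+10:00.
02:30 UTC + 10h = 12:30 Jorarn Standard Time.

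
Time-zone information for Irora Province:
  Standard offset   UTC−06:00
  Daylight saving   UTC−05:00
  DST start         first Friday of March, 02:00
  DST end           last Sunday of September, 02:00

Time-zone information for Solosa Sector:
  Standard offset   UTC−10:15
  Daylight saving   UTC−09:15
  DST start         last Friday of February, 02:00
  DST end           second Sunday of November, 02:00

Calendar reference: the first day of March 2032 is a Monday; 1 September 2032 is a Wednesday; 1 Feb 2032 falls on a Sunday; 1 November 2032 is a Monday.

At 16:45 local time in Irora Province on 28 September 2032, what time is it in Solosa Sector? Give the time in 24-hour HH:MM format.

13:30

1 March 2032 is a Monday, so the first Friday is March 5.
1 September 2032 is a Wednesday, so Sundays fall on 5, 12, 19, 26; the last is September 26.
Daylight saving runs 5 March – 26 September; 28 September 2032 is outside that window, so Irora Province is on standard time at UTC−06:00.
16:45 Irora Province + 6h = 22:45 UTC.
1 February 2032 is a Sunday, so Fridays fall on 6, 13, 20, 27; the last is February 27.
1 November 2032 is a Monday, so the first Sunday is November 7 and the second is November 14.
At the standard offset (UTC−10:15), 22:45 UTC − 10h15m = 12:30 Solosa Sector standard time.
The standard-time date in Solosa Sector, 28 September 2032, falls between 27 February and 14 November, so daylight saving is in effect and Solosa Sector is at UTC−09:15.
22:45 UTC − 9h15m = 13:30 Solosa Sector.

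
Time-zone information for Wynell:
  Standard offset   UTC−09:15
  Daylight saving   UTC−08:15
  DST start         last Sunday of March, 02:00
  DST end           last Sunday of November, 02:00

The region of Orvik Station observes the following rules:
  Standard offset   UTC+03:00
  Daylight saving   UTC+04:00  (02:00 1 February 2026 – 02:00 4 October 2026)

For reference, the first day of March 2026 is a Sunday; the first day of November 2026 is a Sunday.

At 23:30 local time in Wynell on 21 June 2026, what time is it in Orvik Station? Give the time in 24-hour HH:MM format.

1 March 2026 is a Sunday, so Sundays fall on 1, 8, 15, 22, 29; the last is March 29.
1 November 2026 is a Sunday, so Sundays fall on 1, 8, 15, 22, 29; the last is November 29.
Daylight saving runs 29 March – 29 November; 21 June 2026 is inside that window, so Wynell is at UTC−08:15.
23:30 Wynell + 8h15m = 07:45 UTC (rolling into the next day, 22 June 2026).
At the standard offset (UTC+03:00), 07:45 UTC + 3h = 10:45 Orvik Station standard time.
The standard-time date in Orvik Station, 22 June 2026, lies within the daylight-saving period (1 February – 4 October), so Orvik Station is on daylight time, UTC+04:00.
07:45 UTC + 4h = 11:45 Orvik Station.

11:45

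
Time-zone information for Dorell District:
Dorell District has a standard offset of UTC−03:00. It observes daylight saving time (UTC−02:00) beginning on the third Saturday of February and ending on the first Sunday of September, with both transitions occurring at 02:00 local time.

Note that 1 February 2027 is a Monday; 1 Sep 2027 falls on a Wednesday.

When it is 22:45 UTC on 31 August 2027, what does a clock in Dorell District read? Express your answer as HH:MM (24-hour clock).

20:45

1 February 2027 is a Monday, so the first Saturday is February 6 and the third is February 20.
1 September 2027 is a Wednesday, so the first Sunday is September 5.
At the standard offset (UTC−03:00), 22:45 UTC − 3h = 19:45 Dorell District standard time.
The standard-time date in Dorell District, 31 August 2027, lies within the daylight-saving period (20 February – 5 September), so Dorell District is on daylight time, UTC−02:00.
22:45 UTC − 2h = 20:45 local.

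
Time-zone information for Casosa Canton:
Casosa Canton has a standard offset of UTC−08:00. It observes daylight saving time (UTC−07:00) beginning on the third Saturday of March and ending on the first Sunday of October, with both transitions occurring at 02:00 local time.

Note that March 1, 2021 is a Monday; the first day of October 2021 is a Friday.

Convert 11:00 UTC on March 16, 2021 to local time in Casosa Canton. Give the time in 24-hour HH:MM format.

03:00

1 March 2021 is a Monday, so the first Saturday is March 6 and the third is March 20.
1 October 2021 is a Friday, so the first Sunday is October 3.
At the standard offset (UTC−08:00), 11:00 UTC − 8h = 03:00 Casosa Canton standard time.
The standard-time date in Casosa Canton, March 16, 2021, does not fall between 20 March and 3 October, so daylight saving is not in effect and Casosa Canton is at UTC−08:00.
11:00 UTC − 8h = 03:00 local.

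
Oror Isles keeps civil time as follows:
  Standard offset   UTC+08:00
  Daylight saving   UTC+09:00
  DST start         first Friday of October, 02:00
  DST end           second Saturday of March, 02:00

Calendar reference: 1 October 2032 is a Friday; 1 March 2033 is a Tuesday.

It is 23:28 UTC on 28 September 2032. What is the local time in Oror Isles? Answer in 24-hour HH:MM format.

1 October 2032 is a Friday, so the first Friday is October 1.
1 March 2033 is a Tuesday, so the first Saturday is March 5 and the second is March 12.
At the standard offset (UTC+08:00), 23:28 UTC + 8h = 07:28 Oror Isles standard time (rolling into the next day, 29 September 2032).
The standard-time date in Oror Isles, 29 September 2032, does not fall between 1 October 2032 and 12 March 2033, so daylight saving is not in effect and Oror Isles is at UTC+08:00.
23:28 UTC + 8h = 07:28 local (rolling into the next day, 29 September 2032).

07:28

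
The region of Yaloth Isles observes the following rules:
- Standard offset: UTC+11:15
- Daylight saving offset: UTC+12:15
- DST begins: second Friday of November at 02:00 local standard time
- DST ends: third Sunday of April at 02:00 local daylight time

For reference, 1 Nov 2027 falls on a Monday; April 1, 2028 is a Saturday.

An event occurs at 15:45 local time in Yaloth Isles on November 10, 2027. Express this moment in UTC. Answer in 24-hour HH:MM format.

1 November 2027 is a Monday, so the first Friday is November 5 and the second is November 12.
1 April 2028 is a Saturday, so the first Sunday is April 2 and the third is April 16.
November 10, 2027 does not fall between 12 November 2027 and 16 April 2028, so daylight saving is not in effect and Yaloth Isles is at UTC+11:15.
15:45 local − 11h15m = 04:30 UTC.

04:30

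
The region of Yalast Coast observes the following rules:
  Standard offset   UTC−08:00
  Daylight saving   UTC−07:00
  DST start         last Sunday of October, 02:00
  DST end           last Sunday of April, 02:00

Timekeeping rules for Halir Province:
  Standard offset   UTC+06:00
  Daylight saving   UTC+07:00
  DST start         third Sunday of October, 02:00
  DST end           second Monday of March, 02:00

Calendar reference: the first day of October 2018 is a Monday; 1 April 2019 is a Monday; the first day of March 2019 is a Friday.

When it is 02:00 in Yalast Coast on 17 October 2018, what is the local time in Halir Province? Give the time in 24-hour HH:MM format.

16:00

1 October 2018 is a Monday, so Sundays fall on 7, 14, 21, 28; the last is October 28.
1 April 2019 is a Monday, so Sundays fall on 7, 14, 21, 28; the last is April 28.
17 October 2018 does not fall between 28 October 2018 and 28 April 2019, so daylight saving is not in effect and Yalast Coast is at UTC−08:00.
02:00 Yalast Coast + 8h = 10:00 UTC.
1 October 2018 is a Monday, so the first Sunday is October 7 and the third is October 21.
1 March 2019 is a Friday, so the first Monday is March 4 and the second is March 11.
At the standard offset (UTC+06:00), 10:00 UTC + 6h = 16:00 Halir Province standard time.
The standard-time date in Halir Province, 17 October 2018, does not fall between 21 October 2018 and 11 March 2019, so daylight saving is not in effect and Halir Province is at UTC+06:00.
10:00 UTC + 6h = 16:00 Halir Province.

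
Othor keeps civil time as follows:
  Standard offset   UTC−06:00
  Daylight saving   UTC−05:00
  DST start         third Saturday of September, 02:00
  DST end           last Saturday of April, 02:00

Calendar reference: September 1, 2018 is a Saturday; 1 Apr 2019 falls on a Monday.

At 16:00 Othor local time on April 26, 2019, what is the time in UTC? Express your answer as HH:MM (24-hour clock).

1 September 2018 is a Saturday, so the first Saturday is September 1 and the third is September 15.
1 April 2019 is a Monday, so Saturdays fall on 6, 13, 20, 27; the last is April 27.
April 26, 2019 lies within the daylight-saving period (15 September 2018 – 27 April 2019), so Othor is on daylight time, UTC−05:00.
16:00 local + 5h = 21:00 UTC.

21:00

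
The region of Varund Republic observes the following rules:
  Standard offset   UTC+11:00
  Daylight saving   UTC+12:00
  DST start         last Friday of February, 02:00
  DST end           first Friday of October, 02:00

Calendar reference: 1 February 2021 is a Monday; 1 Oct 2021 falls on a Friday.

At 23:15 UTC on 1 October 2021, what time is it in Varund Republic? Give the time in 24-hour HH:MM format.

10:15

1 February 2021 is a Monday, so Fridays fall on 5, 12, 19, 26; the last is February 26.
1 October 2021 is a Friday, so the first Friday is October 1.
At the standard offset (UTC+11:00), 23:15 UTC + 11h = 10:15 Varund Republic standard time (rolling into the next day, 2 October 2021).
Daylight saving runs 26 February – 1 October; the standard-time date in Varund Republic, 2 October 2021, is outside that window, so Varund Republic is on standard time at UTC+11:00.
23:15 UTC + 11h = 10:15 local (rolling into the next day, 2 October 2021).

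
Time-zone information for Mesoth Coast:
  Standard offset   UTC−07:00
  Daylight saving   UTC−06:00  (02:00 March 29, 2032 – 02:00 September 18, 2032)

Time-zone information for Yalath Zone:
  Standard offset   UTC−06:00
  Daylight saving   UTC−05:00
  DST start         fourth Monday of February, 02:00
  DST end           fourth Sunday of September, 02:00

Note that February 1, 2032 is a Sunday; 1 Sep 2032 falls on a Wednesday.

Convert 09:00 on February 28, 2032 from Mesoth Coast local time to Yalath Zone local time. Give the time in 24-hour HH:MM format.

Daylight saving runs 29 March – 18 September; February 28, 2032 is outside that window, so Mesoth Coast is on standard time at UTC−07:00.
09:00 Mesoth Coast + 7h = 16:00 UTC.
1 February 2032 is a Sunday, so the first Monday is February 2 and the fourth is February 23.
1 September 2032 is a Wednesday, so the first Sunday is September 5 and the fourth is September 26.
At the standard offset (UTC−06:00), 16:00 UTC − 6h = 10:00 Yalath Zone standard time.
Daylight saving runs 23 February – 26 September; the standard-time date in Yalath Zone, February 28, 2032, is inside that window, so Yalath Zone is at UTC−05:00.
16:00 UTC − 5h = 11:00 Yalath Zone.

11:00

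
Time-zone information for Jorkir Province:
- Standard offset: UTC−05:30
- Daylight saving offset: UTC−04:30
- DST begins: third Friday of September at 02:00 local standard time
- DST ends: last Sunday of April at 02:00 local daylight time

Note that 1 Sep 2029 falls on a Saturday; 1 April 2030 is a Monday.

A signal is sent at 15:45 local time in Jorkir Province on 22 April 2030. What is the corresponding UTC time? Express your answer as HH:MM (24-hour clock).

20:15

1 September 2029 is a Saturday, so the first Friday is September 7 and the third is September 21.
1 April 2030 is a Monday, so Sundays fall on 7, 14, 21, 28; the last is April 28.
Daylight saving runs 21 September 2029 – 28 April 2030; 22 April 2030 is inside that window, so Jorkir Province is at UTC−04:30.
15:45 local + 4h30m = 20:15 UTC.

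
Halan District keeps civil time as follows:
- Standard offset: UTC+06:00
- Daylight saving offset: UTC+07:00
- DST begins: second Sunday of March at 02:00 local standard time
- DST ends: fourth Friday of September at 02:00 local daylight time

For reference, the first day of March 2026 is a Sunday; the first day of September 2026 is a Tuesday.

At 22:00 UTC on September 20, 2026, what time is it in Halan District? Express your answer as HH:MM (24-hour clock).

1 March 2026 is a Sunday, so the first Sunday is March 1 and the second is March 8.
1 September 2026 is a Tuesday, so the first Friday is September 4 and the fourth is September 25.
At the standard offset (UTC+06:00), 22:00 UTC + 6h = 04:00 Halan District standard time (rolling into the next day, 21 September 2026).
Daylight saving runs 8 March – 25 September; the standard-time date in Halan District, September 21, 2026, is inside that window, so Halan District is at UTC+07:00.
22:00 UTC + 7h = 05:00 local (rolling into the next day, 21 September 2026).

05:00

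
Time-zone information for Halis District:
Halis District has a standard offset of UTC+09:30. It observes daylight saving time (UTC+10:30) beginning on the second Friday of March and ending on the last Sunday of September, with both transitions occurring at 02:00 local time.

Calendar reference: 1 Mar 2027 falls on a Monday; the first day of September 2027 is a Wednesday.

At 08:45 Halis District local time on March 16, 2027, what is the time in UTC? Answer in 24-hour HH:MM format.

22:15

1 March 2027 is a Monday, so the first Friday is March 5 and the second is March 12.
1 September 2027 is a Wednesday, so Sundays fall on 5, 12, 19, 26; the last is September 26.
March 16, 2027 lies within the daylight-saving period (12 March – 26 September), so Halis District is on daylight time, UTC+10:30.
08:45 local − 10h30m = 22:15 UTC (rolling into the previous day, 15 March 2027).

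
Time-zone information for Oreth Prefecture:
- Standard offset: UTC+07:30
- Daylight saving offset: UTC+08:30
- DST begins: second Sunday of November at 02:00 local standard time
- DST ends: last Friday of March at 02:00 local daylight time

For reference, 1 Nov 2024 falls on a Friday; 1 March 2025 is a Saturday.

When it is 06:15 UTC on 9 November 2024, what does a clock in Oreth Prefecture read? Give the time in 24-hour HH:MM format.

13:45

1 November 2024 is a Friday, so the first Sunday is November 3 and the second is November 10.
1 March 2025 is a Saturday, so Fridays fall on 7, 14, 21, 28; the last is March 28.
At the standard offset (UTC+07:30), 06:15 UTC + 7h30m = 13:45 Oreth Prefecture standard time.
Daylight saving runs 10 November 2024 – 28 March 2025; the standard-time date in Oreth Prefecture, 9 November 2024, is outside that window, so Oreth Prefecture is on standard time at UTC+07:30.
06:15 UTC + 7h30m = 13:45 local.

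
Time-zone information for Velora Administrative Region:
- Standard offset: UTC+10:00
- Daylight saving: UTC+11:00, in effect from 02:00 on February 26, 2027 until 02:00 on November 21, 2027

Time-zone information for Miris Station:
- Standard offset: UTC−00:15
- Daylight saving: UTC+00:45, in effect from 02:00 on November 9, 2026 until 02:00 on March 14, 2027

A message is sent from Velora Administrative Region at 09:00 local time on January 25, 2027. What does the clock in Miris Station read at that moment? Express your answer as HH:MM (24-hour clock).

23:45

January 25, 2027 is outside the daylight-saving period (26 February – 21 November), so Velora Administrative Region is on standard time, UTC+10:00.
09:00 Velora Administrative Region − 10h = 23:00 UTC (rolling into the previous day, 24 January 2027).
At the standard offset (UTC−00:15), 23:00 UTC − 0h15m = 22:45 Miris Station standard time.
The standard-time date in Miris Station, January 24, 2027, lies within the daylight-saving period (9 November 2026 – 14 March 2027), so Miris Station is on daylight time, UTC+00:45.
23:00 UTC + 0h45m = 23:45 Miris Station.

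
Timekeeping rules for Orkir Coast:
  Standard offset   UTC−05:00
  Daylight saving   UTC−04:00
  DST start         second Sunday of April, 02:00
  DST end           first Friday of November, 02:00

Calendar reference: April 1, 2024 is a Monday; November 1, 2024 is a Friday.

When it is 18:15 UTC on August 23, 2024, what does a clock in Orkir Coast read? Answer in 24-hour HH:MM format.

1 April 2024 is a Monday, so the first Sunday is April 7 and the second is April 14.
1 November 2024 is a Friday, so the first Friday is November 1.
At the standard offset (UTC−05:00), 18:15 UTC − 5h = 13:15 Orkir Coast standard time.
Daylight saving runs 14 April – 1 November; the standard-time date in Orkir Coast, August 23, 2024, is inside that window, so Orkir Coast is at UTC−04:00.
18:15 UTC − 4h = 14:15 local.

14:15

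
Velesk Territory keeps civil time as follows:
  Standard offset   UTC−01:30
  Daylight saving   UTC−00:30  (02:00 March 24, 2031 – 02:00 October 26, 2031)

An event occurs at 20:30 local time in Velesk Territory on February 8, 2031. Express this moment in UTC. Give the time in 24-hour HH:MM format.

February 8, 2031 is outside the daylight-saving period (24 March – 26 October), so Velesk Territory is on standard time, UTC−01:30.
20:30 local + 1h30m = 22:00 UTC.

22:00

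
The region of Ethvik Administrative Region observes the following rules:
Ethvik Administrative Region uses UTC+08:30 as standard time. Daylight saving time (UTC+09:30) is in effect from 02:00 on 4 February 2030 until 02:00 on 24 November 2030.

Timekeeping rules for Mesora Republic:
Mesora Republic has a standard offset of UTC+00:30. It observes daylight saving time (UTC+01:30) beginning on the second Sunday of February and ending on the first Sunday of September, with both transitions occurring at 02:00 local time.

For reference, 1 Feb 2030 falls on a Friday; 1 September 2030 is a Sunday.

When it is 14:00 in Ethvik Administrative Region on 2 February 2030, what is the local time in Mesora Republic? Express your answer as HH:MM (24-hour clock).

06:00

Daylight saving runs 4 February – 24 November; 2 February 2030 is outside that window, so Ethvik Administrative Region is on standard time at UTC+08:30.
14:00 Ethvik Administrative Region − 8h30m = 05:30 UTC.
1 February 2030 is a Friday, so the first Sunday is February 3 and the second is February 10.
1 September 2030 is a Sunday, so the first Sunday is September 1.
At the standard offset (UTC+00:30), 05:30 UTC + 0h30m = 06:00 Mesora Republic standard time.
The standard-time date in Mesora Republic, 2 February 2030, is outside the daylight-saving period (10 February – 1 September), so Mesora Republic is on standard time, UTC+00:30.
05:30 UTC + 0h30m = 06:00 Mesora Republic.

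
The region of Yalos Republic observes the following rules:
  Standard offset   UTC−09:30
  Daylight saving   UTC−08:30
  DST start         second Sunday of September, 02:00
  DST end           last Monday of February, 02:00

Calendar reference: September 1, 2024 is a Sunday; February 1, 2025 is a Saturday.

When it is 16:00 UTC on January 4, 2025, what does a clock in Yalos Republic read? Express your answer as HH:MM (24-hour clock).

1 September 2024 is a Sunday, so the first Sunday is September 1 and the second is September 8.
1 February 2025 is a Saturday, so Mondays fall on 3, 10, 17, 24; the last is February 24.
At the standard offset (UTC−09:30), 16:00 UTC − 9h30m = 06:30 Yalos Republic standard time.
The standard-time date in Yalos Republic, January 4, 2025, lies within the daylight-saving period (8 September 2024 – 24 February 2025), so Yalos Republic is on daylight time, UTC−08:30.
16:00 UTC − 8h30m = 07:30 local.

07:30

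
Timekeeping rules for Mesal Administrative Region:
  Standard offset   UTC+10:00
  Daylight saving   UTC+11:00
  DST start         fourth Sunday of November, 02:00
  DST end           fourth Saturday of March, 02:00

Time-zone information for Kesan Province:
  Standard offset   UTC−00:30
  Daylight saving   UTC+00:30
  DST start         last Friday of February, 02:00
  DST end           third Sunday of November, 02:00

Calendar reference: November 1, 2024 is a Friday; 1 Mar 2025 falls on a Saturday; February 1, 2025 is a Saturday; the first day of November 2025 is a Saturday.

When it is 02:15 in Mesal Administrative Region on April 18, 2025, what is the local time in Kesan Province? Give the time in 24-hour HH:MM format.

1 November 2024 is a Friday, so the first Sunday is November 3 and the fourth is November 24.
1 March 2025 is a Saturday, so the first Saturday is March 1 and the fourth is March 22.
Daylight saving runs 24 November 2024 – 22 March 2025; April 18, 2025 is outside that window, so Mesal Administrative Region is on standard time at UTC+10:00.
02:15 Mesal Administrative Region − 10h = 16:15 UTC (rolling into the previous day, 17 April 2025).
1 February 2025 is a Saturday, so Fridays fall on 7, 14, 21, 28; the last is February 28.
1 November 2025 is a Saturday, so the first Sunday is November 2 and the third is November 16.
At the standard offset (UTC−00:30), 16:15 UTC − 0h30m = 15:45 Kesan Province standard time.
The standard-time date in Kesan Province, April 17, 2025, falls between 28 February and 16 November, so daylight saving is in effect and Kesan Province is at UTC+00:30.
16:15 UTC + 0h30m = 16:45 Kesan Province.

16:45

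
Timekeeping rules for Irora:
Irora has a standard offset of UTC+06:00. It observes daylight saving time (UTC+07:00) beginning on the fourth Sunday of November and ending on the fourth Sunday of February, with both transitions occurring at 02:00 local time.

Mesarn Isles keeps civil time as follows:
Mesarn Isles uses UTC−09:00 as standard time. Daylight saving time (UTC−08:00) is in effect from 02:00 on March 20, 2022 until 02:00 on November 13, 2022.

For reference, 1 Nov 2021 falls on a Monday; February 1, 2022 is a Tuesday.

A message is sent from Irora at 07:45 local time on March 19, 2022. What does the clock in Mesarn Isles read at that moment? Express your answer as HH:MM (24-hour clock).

1 November 2021 is a Monday, so the first Sunday is November 7 and the fourth is November 28.
1 February 2022 is a Tuesday, so the first Sunday is February 6 and the fourth is February 27.
March 19, 2022 is outside the daylight-saving period (28 November 2021 – 27 February 2022), so Irora is on standard time, UTC+06:00.
07:45 Irora − 6h = 01:45 UTC.
At the standard offset (UTC−09:00), 01:45 UTC − 9h = 16:45 Mesarn Isles standard time (rolling into the previous day, 18 March 2022).
The standard-time date in Mesarn Isles, March 18, 2022, is outside the daylight-saving period (20 March – 13 November), so Mesarn Isles is on standard time, UTC−09:00.
01:45 UTC − 9h = 16:45 Mesarn Isles (rolling into the previous day, 18 March 2022).

16:45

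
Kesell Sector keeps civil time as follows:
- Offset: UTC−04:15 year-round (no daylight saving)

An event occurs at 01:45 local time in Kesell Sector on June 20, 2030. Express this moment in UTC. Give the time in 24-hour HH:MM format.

06:00

Kesell Sector stays on UTC−04:15 all year.
01:45 local + 4h15m = 06:00 UTC.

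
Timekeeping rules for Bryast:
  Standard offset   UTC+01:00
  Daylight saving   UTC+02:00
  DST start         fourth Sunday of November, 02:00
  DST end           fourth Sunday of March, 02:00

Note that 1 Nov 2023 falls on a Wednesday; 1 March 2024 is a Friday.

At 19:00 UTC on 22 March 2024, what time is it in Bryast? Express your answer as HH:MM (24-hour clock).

1 November 2023 is a Wednesday, so the first Sunday is November 5 and the fourth is November 26.
1 March 2024 is a Friday, so the first Sunday is March 3 and the fourth is March 24.
At the standard offset (UTC+01:00), 19:00 UTC + 1h = 20:00 Bryast standard time.
The standard-time date in Bryast, 22 March 2024, lies within the daylight-saving period (26 November 2023 – 24 March 2024), so Bryast is on daylight time, UTC+02:00.
19:00 UTC + 2h = 21:00 local.

21:00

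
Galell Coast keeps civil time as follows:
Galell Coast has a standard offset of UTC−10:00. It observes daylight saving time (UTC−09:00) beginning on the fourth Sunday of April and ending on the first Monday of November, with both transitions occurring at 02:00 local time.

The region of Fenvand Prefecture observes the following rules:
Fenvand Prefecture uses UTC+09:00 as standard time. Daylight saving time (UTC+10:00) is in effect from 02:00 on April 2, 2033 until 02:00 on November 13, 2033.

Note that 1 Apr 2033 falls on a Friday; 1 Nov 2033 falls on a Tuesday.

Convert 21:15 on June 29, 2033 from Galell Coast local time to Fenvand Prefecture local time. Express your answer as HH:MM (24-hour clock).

16:15

1 April 2033 is a Friday, so the first Sunday is April 3 and the fourth is April 24.
1 November 2033 is a Tuesday, so the first Monday is November 7.
June 29, 2033 falls between 24 April and 7 November, so daylight saving is in effect and Galell Coast is at UTC−09:00.
21:15 Galell Coast + 9h = 06:15 UTC (rolling into the next day, 30 June 2033).
At the standard offset (UTC+09:00), 06:15 UTC + 9h = 15:15 Fenvand Prefecture standard time.
The standard-time date in Fenvand Prefecture, June 30, 2033, falls between 2 April and 13 November, so daylight saving is in effect and Fenvand Prefecture is at UTC+10:00.
06:15 UTC + 10h = 16:15 Fenvand Prefecture.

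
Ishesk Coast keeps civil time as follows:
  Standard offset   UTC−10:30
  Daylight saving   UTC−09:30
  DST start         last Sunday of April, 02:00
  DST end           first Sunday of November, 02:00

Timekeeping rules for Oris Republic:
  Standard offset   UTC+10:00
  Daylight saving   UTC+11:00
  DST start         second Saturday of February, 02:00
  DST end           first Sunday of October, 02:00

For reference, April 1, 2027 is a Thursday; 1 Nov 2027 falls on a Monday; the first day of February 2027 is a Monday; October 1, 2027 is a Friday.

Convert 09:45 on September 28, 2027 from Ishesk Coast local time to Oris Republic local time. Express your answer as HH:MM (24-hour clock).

1 April 2027 is a Thursday, so Sundays fall on 4, 11, 18, 25; the last is April 25.
1 November 2027 is a Monday, so the first Sunday is November 7.
September 28, 2027 falls between 25 April and 7 November, so daylight saving is in effect and Ishesk Coast is at UTC−09:30.
09:45 Ishesk Coast + 9h30m = 19:15 UTC.
1 February 2027 is a Monday, so the first Saturday is February 6 and the second is February 13.
1 October 2027 is a Friday, so the first Sunday is October 3.
At the standard offset (UTC+10:00), 19:15 UTC + 10h = 05:15 Oris Republic standard time (rolling into the next day, 29 September 2027).
Daylight saving runs 13 February – 3 October; the standard-time date in Oris Republic, September 29, 2027, is inside that window, so Oris Republic is at UTC+11:00.
19:15 UTC + 11h = 06:15 Oris Republic (rolling into the next day, 29 September 2027).

06:15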